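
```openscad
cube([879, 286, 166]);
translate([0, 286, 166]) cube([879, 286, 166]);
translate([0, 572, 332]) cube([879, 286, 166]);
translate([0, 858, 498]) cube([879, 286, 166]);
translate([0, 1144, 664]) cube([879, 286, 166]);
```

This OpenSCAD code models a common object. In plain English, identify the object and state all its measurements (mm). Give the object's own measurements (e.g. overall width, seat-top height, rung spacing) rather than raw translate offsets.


A straight staircase of 5 solid steps. Each step is 879 mm wide (x), 286 mm deep (y, the going) and 166 mm tall (the rise). The first step rests on the floor; each subsequent step sits one going further in +y and one rise higher in +z, directly behind and above the previous step with no overlap.


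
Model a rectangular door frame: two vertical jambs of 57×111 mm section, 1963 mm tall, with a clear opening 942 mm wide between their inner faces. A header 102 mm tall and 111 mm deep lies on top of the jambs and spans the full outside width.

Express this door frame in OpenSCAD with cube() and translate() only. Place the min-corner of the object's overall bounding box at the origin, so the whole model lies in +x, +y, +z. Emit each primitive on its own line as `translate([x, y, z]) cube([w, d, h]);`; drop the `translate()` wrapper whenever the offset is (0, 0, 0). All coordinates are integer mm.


cube([57, 111, 1963]);
translate([999, 0, 0]) cube([57, 111, 1963]);
translate([0, 0, 1963]) cube([1056, 111, 102]);


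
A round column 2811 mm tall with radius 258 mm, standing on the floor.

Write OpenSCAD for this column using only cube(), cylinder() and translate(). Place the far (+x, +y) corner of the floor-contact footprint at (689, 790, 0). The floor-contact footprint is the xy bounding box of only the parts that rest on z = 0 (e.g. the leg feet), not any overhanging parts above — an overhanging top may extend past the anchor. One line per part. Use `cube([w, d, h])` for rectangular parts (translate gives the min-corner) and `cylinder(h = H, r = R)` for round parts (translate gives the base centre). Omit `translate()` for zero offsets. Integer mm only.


translate([431, 532, 0]) cylinder(h = 2811, r = 258);


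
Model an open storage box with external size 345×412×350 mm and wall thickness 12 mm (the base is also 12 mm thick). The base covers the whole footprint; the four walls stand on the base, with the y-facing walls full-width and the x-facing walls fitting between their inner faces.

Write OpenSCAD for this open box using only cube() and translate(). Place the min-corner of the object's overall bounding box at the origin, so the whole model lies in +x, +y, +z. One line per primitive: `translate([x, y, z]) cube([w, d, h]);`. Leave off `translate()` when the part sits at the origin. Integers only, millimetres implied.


cube([345, 412, 12]);
translate([0, 0, 12]) cube([345, 12, 338]);
translate([0, 400, 12]) cube([345, 12, 338]);
translate([0, 12, 12]) cube([12, 388, 338]);
translate([333, 12, 12]) cube([12, 388, 338]);


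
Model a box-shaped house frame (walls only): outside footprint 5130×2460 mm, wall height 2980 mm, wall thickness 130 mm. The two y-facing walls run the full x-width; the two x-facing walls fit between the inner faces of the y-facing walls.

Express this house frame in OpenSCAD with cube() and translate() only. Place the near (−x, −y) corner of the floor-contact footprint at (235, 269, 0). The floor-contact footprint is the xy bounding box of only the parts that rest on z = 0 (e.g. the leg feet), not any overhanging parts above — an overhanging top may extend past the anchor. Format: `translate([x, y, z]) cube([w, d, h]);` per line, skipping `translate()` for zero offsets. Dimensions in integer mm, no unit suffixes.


translate([235, 269, 0]) cube([5130, 130, 2980]);
translate([235, 2599, 0]) cube([5130, 130, 2980]);
translate([235, 399, 0]) cube([130, 2200, 2980]);
translate([5235, 399, 0]) cube([130, 2200, 2980]);


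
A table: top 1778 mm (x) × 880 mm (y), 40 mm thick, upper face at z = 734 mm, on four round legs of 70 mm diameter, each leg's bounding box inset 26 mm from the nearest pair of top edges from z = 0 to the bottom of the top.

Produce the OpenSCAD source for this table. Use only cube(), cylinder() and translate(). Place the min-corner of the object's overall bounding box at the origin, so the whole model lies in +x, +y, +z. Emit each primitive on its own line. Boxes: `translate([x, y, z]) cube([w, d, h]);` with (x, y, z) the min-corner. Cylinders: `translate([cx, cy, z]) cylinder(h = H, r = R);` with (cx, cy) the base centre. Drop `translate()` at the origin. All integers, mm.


translate([0, 0, 694]) cube([1778, 880, 40]);
translate([61, 61, 0]) cylinder(h = 694, r = 35);
translate([1717, 61, 0]) cylinder(h = 694, r = 35);
translate([61, 819, 0]) cylinder(h = 694, r = 35);
translate([1717, 819, 0]) cylinder(h = 694, r = 35);


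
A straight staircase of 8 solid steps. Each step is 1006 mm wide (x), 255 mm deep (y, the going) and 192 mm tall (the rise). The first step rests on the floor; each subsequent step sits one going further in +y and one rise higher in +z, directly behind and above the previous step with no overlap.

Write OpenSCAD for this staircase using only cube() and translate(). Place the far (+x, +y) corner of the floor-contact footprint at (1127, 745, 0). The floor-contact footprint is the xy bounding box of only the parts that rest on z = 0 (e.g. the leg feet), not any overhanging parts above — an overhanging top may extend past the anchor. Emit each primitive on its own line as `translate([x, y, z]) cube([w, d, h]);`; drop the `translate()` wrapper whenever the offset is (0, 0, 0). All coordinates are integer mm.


translate([121, 490, 0]) cube([1006, 255, 192]);
translate([121, 745, 192]) cube([1006, 255, 192]);
translate([121, 1000, 384]) cube([1006, 255, 192]);
translate([121, 1255, 576]) cube([1006, 255, 192]);
translate([121, 1510, 768]) cube([1006, 255, 192]);
translate([121, 1765, 960]) cube([1006, 255, 192]);
translate([121, 2020, 1152]) cube([1006, 255, 192]);
translate([121, 2275, 1344]) cube([1006, 255, 192]);


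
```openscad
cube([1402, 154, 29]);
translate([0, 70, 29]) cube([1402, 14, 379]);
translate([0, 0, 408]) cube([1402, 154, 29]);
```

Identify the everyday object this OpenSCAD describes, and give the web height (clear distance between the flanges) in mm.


An I-beam. The web height is 379 mm.

Two wide flanges with a thin centred web — an I-beam. Overall 437 mm minus two 29 mm flanges gives a web of 437 − 2·29 = 379 mm.


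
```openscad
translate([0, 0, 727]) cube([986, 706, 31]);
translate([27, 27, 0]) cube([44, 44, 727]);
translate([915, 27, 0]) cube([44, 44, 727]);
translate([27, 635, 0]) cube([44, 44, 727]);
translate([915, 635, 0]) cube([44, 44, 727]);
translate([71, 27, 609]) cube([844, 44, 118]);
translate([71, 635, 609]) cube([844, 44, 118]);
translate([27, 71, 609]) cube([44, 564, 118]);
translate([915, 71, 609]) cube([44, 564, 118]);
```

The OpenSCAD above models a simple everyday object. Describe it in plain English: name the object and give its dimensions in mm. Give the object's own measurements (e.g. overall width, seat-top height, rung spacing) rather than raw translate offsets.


A table: top 986 mm (x) × 706 mm (y), 31 mm thick, upper face at z = 758 mm, on four 44×44 mm square legs, each inset 27 mm from the nearest pair of top edges from z = 0 to the bottom of the top. Four apron rails, 44 mm thick and 118 mm tall, run between adjacent legs with their top edges flush with the underside of the top and their outer faces flush with the legs' outer faces.


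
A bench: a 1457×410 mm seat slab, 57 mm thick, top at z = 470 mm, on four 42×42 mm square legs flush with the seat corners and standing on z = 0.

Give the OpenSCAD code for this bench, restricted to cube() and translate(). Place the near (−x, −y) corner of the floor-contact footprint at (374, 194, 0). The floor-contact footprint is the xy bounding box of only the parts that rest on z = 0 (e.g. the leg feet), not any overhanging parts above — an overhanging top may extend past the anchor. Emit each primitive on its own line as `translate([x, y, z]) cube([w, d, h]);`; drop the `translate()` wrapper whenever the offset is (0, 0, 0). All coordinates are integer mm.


// leg_h = 470 − 57 = 413
translate([374, 194, 413]) cube([1457, 410, 57]);
translate([374, 194, 0]) cube([42, 42, 413]);
translate([374, 562, 0]) cube([42, 42, 413]);
translate([1789, 194, 0]) cube([42, 42, 413]);
translate([1789, 562, 0]) cube([42, 42, 413]);


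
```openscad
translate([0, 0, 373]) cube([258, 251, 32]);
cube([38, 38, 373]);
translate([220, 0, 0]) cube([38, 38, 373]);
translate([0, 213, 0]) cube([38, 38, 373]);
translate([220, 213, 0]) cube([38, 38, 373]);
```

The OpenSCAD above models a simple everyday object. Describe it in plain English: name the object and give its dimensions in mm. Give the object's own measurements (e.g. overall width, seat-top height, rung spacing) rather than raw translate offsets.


A four-legged stool. The seat is a 258×251×32 mm slab whose top surface is at z = 405 mm; four square legs, each 38×38 mm in cross-section, run from the floor (z = 0) to the underside of the seat, each flush with a corner of the seat.


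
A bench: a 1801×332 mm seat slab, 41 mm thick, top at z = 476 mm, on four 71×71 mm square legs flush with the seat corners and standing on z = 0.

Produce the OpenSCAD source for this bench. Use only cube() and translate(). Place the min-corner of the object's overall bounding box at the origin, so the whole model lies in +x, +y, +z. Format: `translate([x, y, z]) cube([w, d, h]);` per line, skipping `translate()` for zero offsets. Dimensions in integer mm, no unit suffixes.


translate([0, 0, 435]) cube([1801, 332, 41]);
cube([71, 71, 435]);
translate([0, 261, 0]) cube([71, 71, 435]);
translate([1730, 0, 0]) cube([71, 71, 435]);
translate([1730, 261, 0]) cube([71, 71, 435]);


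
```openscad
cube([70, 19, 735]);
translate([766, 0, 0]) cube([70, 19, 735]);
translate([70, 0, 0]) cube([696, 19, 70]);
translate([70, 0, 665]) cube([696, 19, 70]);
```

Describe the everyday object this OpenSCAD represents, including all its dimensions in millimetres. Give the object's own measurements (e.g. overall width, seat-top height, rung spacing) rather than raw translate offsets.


A rectangular picture frame lying in the x–z plane (depth along y). The opening is 696 mm wide (x) by 595 mm tall (z), surrounded by a border 70 mm wide on all four sides. The frame is 19 mm deep and is made of two full-height vertical stiles with two horizontal rails fitted between them.


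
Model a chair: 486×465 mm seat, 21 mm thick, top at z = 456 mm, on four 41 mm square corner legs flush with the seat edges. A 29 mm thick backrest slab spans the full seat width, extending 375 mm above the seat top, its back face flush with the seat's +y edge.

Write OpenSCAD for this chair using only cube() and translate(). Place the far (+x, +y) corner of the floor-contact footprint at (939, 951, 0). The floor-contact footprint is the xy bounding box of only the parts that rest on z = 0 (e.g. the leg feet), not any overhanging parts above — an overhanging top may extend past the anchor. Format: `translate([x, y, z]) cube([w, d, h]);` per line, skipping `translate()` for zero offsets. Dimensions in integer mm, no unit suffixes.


translate([453, 486, 435]) cube([486, 465, 21]);
translate([453, 486, 0]) cube([41, 41, 435]);
translate([898, 486, 0]) cube([41, 41, 435]);
translate([453, 910, 0]) cube([41, 41, 435]);
translate([898, 910, 0]) cube([41, 41, 435]);
translate([453, 922, 456]) cube([486, 29, 375]);


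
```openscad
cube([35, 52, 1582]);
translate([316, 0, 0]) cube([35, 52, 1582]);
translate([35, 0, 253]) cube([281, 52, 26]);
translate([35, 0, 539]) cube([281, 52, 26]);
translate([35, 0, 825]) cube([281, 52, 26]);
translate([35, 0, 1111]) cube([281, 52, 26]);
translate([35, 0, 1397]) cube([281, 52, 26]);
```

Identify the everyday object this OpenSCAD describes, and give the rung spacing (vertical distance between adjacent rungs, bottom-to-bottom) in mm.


A ladder. The rung spacing is 286 mm.

Two tall 35×52 posts with 5 short bars between them — a ladder. Adjacent rungs sit at z = 253 and z = 539, so the spacing is 539 − 253 = 286 mm.


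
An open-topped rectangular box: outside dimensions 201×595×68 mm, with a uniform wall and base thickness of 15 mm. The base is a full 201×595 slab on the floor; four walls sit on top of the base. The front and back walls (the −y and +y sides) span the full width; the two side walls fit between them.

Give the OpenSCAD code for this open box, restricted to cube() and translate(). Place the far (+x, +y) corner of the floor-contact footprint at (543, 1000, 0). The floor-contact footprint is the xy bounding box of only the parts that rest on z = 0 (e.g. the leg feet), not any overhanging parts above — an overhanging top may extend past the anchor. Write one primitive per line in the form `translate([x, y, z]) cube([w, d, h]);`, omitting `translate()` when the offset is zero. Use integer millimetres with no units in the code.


translate([342, 405, 0]) cube([201, 595, 15]);
translate([342, 405, 15]) cube([201, 15, 53]);
translate([342, 985, 15]) cube([201, 15, 53]);
translate([342, 420, 15]) cube([15, 565, 53]);
translate([528, 420, 15]) cube([15, 565, 53]);


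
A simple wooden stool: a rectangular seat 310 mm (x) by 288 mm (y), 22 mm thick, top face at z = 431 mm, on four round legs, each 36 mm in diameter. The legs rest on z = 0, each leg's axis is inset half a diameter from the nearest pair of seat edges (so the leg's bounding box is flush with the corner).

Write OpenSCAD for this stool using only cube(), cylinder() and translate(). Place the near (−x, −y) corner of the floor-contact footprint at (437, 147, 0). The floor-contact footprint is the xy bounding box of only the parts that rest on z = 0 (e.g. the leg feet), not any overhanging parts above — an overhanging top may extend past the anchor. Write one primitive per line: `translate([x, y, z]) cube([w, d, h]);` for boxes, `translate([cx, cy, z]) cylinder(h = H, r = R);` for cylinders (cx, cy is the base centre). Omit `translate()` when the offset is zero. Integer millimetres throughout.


translate([437, 147, 409]) cube([310, 288, 22]);
translate([455, 165, 0]) cylinder(h = 409, r = 18);
translate([729, 165, 0]) cylinder(h = 409, r = 18);
translate([455, 417, 0]) cylinder(h = 409, r = 18);
translate([729, 417, 0]) cylinder(h = 409, r = 18);


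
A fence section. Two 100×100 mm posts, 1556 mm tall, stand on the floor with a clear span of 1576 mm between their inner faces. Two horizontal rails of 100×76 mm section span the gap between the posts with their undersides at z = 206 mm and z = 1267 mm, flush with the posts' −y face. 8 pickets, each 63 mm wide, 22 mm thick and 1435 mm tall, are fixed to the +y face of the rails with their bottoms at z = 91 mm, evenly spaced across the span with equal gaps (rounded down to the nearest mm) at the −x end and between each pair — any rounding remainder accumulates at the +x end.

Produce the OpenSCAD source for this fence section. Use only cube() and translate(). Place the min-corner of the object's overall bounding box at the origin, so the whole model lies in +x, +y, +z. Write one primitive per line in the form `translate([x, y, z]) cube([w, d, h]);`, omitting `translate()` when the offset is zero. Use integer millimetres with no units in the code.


cube([100, 100, 1556]);
translate([1676, 0, 0]) cube([100, 100, 1556]);
translate([100, 0, 206]) cube([1576, 100, 76]);
translate([100, 0, 1267]) cube([1576, 100, 76]);
translate([219, 100, 91]) cube([63, 22, 1435]);
translate([401, 100, 91]) cube([63, 22, 1435]);
translate([583, 100, 91]) cube([63, 22, 1435]);
translate([765, 100, 91]) cube([63, 22, 1435]);
translate([947, 100, 91]) cube([63, 22, 1435]);
translate([1129, 100, 91]) cube([63, 22, 1435]);
translate([1311, 100, 91]) cube([63, 22, 1435]);
translate([1493, 100, 91]) cube([63, 22, 1435]);


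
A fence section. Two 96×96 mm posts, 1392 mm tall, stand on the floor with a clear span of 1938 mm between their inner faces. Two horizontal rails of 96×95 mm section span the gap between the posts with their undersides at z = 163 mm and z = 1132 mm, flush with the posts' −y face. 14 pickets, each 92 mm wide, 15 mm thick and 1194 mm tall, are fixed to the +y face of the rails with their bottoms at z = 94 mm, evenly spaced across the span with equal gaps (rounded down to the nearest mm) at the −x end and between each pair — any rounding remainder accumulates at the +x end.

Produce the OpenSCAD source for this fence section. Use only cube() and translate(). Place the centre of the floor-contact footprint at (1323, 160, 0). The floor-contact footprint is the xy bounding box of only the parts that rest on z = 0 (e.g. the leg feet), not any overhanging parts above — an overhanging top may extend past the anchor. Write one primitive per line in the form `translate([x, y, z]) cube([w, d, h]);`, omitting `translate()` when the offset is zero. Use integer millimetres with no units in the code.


translate([258, 112, 0]) cube([96, 96, 1392]);
translate([2292, 112, 0]) cube([96, 96, 1392]);
translate([354, 112, 163]) cube([1938, 96, 95]);
translate([354, 112, 1132]) cube([1938, 96, 95]);
translate([397, 208, 94]) cube([92, 15, 1194]);
translate([532, 208, 94]) cube([92, 15, 1194]);
translate([667, 208, 94]) cube([92, 15, 1194]);
translate([802, 208, 94]) cube([92, 15, 1194]);
translate([937, 208, 94]) cube([92, 15, 1194]);
translate([1072, 208, 94]) cube([92, 15, 1194]);
translate([1207, 208, 94]) cube([92, 15, 1194]);
translate([1342, 208, 94]) cube([92, 15, 1194]);
translate([1477, 208, 94]) cube([92, 15, 1194]);
translate([1612, 208, 94]) cube([92, 15, 1194]);
translate([1747, 208, 94]) cube([92, 15, 1194]);
translate([1882, 208, 94]) cube([92, 15, 1194]);
translate([2017, 208, 94]) cube([92, 15, 1194]);
translate([2152, 208, 94]) cube([92, 15, 1194]);


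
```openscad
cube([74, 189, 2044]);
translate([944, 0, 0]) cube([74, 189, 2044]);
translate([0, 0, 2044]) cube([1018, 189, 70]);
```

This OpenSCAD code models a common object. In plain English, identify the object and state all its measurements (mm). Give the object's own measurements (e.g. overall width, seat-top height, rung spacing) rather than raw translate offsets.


A door frame. The clear opening is 870 mm wide and 2044 mm high. Two 74 mm wide jambs, 189 mm deep, stand either side of the opening from the floor to the top of the opening. A 70 mm thick head sits across the top of both jambs, spanning the full outside width of the frame.


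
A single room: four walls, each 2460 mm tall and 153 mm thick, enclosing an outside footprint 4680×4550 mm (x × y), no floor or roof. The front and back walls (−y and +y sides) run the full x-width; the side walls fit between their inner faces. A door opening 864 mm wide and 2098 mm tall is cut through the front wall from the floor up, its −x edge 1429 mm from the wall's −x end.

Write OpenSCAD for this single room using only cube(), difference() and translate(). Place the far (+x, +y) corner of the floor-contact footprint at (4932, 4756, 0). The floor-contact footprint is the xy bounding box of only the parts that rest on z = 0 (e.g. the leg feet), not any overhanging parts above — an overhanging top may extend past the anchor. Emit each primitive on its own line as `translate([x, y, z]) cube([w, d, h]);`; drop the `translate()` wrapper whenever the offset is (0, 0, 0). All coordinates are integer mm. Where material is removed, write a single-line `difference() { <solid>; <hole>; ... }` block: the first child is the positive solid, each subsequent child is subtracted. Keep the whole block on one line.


difference() { translate([252, 206, 0]) cube([4680, 153, 2460]); translate([1681, 206, 0]) cube([864, 153, 2098]); }
translate([252, 4603, 0]) cube([4680, 153, 2460]);
translate([252, 359, 0]) cube([153, 4244, 2460]);
translate([4779, 359, 0]) cube([153, 4244, 2460]);


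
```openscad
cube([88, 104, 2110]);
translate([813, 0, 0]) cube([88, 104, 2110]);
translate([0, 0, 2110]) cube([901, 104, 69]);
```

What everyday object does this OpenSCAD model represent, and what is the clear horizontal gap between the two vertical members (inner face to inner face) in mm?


A door frame. The clear opening width is 725 mm.

Two 2110 mm tall posts with a header on top — a door frame. The left jamb is 88 mm wide at x = 0; the right jamb starts at x = 813. The clear opening is 813 − 88 = 725 mm.


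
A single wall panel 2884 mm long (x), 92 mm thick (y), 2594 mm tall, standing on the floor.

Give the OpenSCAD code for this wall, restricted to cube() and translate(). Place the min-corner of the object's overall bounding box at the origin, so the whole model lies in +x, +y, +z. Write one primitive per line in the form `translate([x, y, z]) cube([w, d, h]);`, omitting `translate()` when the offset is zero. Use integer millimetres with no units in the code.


cube([2884, 92, 2594]);


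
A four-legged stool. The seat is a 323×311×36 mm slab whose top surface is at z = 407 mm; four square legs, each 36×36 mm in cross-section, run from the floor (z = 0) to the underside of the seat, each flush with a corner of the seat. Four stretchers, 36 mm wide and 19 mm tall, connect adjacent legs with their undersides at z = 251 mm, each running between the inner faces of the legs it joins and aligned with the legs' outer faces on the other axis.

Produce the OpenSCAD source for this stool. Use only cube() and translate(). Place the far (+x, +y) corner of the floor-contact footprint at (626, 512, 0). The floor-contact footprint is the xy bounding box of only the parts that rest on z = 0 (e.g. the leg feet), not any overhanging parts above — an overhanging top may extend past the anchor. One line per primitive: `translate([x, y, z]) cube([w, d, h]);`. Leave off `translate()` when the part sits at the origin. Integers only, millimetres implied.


// leg_h = 407 - 36 = 371
// stretcher span = 323 - 2*36 = 251
translate([303, 201, 371]) cube([323, 311, 36]);
translate([303, 201, 0]) cube([36, 36, 371]);
translate([590, 201, 0]) cube([36, 36, 371]);
translate([303, 476, 0]) cube([36, 36, 371]);
translate([590, 476, 0]) cube([36, 36, 371]);
translate([339, 201, 251]) cube([251, 36, 19]);
translate([339, 476, 251]) cube([251, 36, 19]);
translate([303, 237, 251]) cube([36, 239, 19]);
translate([590, 237, 251]) cube([36, 239, 19]);


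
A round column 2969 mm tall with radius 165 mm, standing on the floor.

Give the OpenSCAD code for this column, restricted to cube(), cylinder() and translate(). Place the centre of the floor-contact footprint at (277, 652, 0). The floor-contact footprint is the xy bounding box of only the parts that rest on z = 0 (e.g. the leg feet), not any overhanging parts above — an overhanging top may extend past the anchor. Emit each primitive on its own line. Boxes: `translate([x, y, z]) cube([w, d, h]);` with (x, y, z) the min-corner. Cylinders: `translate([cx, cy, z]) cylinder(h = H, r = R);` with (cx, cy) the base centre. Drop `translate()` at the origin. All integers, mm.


translate([277, 652, 0]) cylinder(h = 2969, r = 165);


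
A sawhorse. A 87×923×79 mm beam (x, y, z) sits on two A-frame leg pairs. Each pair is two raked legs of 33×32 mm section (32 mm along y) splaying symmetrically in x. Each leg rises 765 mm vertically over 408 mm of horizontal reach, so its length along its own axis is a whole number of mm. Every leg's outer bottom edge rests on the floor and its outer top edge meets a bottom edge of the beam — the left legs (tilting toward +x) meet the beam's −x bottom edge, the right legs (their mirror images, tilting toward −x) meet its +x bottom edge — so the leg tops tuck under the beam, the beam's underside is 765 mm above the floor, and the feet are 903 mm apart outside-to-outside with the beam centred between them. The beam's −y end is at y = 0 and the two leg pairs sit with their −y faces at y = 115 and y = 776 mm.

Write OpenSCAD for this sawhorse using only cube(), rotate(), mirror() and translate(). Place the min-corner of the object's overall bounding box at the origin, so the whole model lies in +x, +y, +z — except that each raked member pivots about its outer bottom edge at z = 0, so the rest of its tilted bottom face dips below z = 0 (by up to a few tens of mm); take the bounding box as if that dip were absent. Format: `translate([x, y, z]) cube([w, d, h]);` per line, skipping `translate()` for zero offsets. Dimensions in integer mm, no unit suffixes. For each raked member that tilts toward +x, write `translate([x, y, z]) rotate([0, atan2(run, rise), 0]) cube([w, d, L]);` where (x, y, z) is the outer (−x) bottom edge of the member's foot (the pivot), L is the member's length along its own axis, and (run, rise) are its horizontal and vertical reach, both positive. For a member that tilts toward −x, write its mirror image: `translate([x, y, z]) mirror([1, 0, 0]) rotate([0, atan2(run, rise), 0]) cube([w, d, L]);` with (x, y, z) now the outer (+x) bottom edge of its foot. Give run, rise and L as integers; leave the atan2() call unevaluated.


translate([408, 0, 765]) cube([87, 923, 79]);
translate([0, 115, 0]) rotate([0, atan2(408, 765), 0]) cube([33, 32, 867]);
translate([903, 115, 0]) mirror([1, 0, 0]) rotate([0, atan2(408, 765), 0]) cube([33, 32, 867]);
translate([0, 776, 0]) rotate([0, atan2(408, 765), 0]) cube([33, 32, 867]);
translate([903, 776, 0]) mirror([1, 0, 0]) rotate([0, atan2(408, 765), 0]) cube([33, 32, 867]);


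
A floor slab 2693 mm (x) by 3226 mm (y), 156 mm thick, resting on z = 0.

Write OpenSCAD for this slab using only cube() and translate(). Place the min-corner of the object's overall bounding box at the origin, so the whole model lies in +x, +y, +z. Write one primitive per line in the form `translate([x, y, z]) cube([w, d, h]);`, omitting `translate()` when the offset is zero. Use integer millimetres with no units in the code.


cube([2693, 3226, 156]);


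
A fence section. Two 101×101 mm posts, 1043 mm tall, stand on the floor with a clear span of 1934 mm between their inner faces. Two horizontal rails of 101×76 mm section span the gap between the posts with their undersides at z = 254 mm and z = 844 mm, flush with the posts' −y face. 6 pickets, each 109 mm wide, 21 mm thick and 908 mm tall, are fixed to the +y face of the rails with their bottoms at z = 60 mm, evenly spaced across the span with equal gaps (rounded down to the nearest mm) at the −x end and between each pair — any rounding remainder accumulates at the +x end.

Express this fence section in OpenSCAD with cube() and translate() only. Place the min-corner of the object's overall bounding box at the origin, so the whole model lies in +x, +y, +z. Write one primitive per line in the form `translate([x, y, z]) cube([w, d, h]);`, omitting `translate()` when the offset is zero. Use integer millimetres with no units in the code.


cube([101, 101, 1043]);
translate([2035, 0, 0]) cube([101, 101, 1043]);
translate([101, 0, 254]) cube([1934, 101, 76]);
translate([101, 0, 844]) cube([1934, 101, 76]);
translate([283, 101, 60]) cube([109, 21, 908]);
translate([574, 101, 60]) cube([109, 21, 908]);
translate([865, 101, 60]) cube([109, 21, 908]);
translate([1156, 101, 60]) cube([109, 21, 908]);
translate([1447, 101, 60]) cube([109, 21, 908]);
translate([1738, 101, 60]) cube([109, 21, 908]);


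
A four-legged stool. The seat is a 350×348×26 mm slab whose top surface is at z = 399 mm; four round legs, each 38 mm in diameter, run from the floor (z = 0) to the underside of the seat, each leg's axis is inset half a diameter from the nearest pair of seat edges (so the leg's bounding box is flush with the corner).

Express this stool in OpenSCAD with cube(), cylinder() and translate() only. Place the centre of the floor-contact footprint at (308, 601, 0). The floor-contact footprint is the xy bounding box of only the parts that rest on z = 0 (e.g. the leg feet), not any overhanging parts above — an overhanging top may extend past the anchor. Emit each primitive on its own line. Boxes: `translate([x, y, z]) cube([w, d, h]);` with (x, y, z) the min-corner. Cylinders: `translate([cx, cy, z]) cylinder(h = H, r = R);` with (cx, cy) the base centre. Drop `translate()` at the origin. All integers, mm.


// leg_h = 399 - 26 = 373
translate([133, 427, 373]) cube([350, 348, 26]);
translate([152, 446, 0]) cylinder(h = 373, r = 19);
translate([464, 446, 0]) cylinder(h = 373, r = 19);
translate([152, 756, 0]) cylinder(h = 373, r = 19);
translate([464, 756, 0]) cylinder(h = 373, r = 19);


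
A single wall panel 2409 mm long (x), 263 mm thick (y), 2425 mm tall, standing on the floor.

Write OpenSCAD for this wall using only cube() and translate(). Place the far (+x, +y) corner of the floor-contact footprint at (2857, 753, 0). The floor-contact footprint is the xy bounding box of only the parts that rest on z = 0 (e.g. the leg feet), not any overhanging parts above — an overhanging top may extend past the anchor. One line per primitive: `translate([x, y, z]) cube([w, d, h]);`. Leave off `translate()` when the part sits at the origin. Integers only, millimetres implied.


translate([448, 490, 0]) cube([2409, 263, 2425]);


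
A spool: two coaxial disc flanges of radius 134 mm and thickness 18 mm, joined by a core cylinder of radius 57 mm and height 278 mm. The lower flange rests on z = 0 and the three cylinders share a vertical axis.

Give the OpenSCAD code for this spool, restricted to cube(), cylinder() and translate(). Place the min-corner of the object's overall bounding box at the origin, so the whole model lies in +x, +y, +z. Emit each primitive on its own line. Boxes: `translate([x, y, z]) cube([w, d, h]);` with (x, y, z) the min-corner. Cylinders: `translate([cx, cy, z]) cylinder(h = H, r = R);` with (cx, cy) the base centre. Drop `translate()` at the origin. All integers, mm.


translate([134, 134, 0]) cylinder(h = 18, r = 134);
translate([134, 134, 18]) cylinder(h = 278, r = 57);
translate([134, 134, 296]) cylinder(h = 18, r = 134);


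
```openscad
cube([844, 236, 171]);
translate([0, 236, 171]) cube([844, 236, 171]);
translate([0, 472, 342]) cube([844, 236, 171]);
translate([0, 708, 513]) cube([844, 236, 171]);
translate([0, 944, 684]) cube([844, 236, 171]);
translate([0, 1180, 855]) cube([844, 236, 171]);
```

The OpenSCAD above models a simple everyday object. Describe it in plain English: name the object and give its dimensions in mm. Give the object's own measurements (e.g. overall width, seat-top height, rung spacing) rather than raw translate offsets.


A straight staircase of 6 solid steps. Each step is 844 mm wide (x), 236 mm deep (y, the going) and 171 mm tall (the rise). The first step rests on the floor; each subsequent step sits one going further in +y and one rise higher in +z, directly behind and above the previous step with no overlap.


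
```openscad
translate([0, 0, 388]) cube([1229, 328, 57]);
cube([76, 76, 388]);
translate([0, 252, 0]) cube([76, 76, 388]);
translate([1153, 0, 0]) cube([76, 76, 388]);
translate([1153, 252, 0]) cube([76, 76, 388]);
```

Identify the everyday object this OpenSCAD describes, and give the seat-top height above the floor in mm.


A bench. The seat-top height is 445 mm.

A long slab on four corner posts — a bench. The slab sits at z = 388 with thickness 57, so the top is 388 + 57 = 445 mm.


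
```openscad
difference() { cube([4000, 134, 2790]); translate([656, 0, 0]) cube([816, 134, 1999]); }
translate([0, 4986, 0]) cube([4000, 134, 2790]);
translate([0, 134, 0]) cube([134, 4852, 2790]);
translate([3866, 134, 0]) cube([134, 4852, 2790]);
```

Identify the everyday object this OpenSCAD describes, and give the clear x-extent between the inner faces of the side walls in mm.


A single room. The interior width is 3732 mm.

Four walls enclosing a rectangle with a door in the front wall — a room. Outside width 4000 minus two 134 mm walls gives 3732 mm.


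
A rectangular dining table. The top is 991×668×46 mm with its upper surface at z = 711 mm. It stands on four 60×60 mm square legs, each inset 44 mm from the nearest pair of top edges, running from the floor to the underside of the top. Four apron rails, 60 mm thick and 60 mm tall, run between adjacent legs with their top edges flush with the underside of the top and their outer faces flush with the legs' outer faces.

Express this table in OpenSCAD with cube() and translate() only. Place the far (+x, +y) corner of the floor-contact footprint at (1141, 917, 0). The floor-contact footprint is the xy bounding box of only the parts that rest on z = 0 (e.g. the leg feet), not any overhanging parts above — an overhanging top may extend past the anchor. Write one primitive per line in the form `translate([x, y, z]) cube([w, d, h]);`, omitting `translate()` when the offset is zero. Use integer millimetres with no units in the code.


translate([194, 293, 665]) cube([991, 668, 46]);
translate([238, 337, 0]) cube([60, 60, 665]);
translate([1081, 337, 0]) cube([60, 60, 665]);
translate([238, 857, 0]) cube([60, 60, 665]);
translate([1081, 857, 0]) cube([60, 60, 665]);
translate([298, 337, 605]) cube([783, 60, 60]);
translate([298, 857, 605]) cube([783, 60, 60]);
translate([238, 397, 605]) cube([60, 460, 60]);
translate([1081, 397, 605]) cube([60, 460, 60]);


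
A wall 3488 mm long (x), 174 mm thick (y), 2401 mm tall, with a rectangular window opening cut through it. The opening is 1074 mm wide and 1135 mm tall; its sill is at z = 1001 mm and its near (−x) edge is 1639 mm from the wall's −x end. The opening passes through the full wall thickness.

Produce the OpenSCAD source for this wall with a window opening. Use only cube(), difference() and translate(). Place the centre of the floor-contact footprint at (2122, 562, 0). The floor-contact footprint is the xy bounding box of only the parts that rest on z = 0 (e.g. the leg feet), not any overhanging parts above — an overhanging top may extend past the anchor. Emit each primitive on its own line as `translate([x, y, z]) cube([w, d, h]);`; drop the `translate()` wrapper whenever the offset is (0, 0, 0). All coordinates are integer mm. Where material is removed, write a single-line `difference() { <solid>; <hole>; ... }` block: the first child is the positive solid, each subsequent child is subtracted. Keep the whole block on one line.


difference() { translate([378, 475, 0]) cube([3488, 174, 2401]); translate([2017, 475, 1001]) cube([1074, 174, 1135]); }


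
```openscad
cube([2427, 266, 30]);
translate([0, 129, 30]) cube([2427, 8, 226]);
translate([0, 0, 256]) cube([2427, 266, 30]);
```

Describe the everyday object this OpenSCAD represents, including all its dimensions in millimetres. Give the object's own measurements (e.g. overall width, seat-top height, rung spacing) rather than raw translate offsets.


An I-beam lying along x, 2427 mm long. Overall section height 286 mm. Two flanges 266 mm wide (y) and 30 mm thick, one on the floor and one at the top; a web 8 mm thick runs between them, centred on the flange width.


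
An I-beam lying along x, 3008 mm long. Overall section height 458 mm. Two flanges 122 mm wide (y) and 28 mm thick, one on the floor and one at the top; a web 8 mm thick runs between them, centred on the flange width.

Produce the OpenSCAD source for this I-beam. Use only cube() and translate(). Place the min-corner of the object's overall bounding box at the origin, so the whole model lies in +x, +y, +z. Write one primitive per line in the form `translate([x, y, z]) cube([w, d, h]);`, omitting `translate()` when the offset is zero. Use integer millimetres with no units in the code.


cube([3008, 122, 28]);
translate([0, 57, 28]) cube([3008, 8, 402]);
translate([0, 0, 430]) cube([3008, 122, 28]);


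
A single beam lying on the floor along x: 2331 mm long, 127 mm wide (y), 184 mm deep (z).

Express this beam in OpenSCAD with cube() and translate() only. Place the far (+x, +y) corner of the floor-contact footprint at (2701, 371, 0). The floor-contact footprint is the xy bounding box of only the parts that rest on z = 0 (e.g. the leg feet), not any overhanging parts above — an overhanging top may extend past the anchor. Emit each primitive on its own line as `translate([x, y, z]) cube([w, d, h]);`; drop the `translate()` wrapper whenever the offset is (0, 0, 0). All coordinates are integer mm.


translate([370, 244, 0]) cube([2331, 127, 184]);


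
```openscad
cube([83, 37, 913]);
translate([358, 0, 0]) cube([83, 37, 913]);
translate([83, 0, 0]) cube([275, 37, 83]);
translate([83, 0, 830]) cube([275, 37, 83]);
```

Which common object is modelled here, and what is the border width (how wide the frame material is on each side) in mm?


A picture frame. The border width is 83 mm.

Four thin pieces enclosing a rectangular opening — a picture frame. The two full-height stiles are 913 mm tall; the top rail sits at z = 830 and is 83 mm tall, so the border above the opening is 913 − 830 = 83 mm, matching the stile x-width.


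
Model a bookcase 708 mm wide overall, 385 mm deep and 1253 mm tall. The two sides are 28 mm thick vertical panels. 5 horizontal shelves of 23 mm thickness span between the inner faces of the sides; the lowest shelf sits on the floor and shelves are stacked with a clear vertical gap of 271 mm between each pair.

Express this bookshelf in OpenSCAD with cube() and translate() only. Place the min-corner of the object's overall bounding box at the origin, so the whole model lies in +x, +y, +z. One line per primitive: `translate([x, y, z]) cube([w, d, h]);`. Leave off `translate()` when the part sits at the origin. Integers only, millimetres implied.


cube([28, 385, 1253]);
translate([680, 0, 0]) cube([28, 385, 1253]);
translate([28, 0, 0]) cube([652, 385, 23]);
translate([28, 0, 294]) cube([652, 385, 23]);
translate([28, 0, 588]) cube([652, 385, 23]);
translate([28, 0, 882]) cube([652, 385, 23]);
translate([28, 0, 1176]) cube([652, 385, 23]);


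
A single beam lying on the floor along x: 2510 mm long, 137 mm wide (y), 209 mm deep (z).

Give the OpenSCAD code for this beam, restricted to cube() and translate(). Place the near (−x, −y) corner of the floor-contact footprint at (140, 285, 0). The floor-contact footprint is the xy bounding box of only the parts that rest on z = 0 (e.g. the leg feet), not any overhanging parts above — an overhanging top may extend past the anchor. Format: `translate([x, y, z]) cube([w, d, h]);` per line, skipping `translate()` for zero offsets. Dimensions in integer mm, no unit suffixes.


translate([140, 285, 0]) cube([2510, 137, 209]);


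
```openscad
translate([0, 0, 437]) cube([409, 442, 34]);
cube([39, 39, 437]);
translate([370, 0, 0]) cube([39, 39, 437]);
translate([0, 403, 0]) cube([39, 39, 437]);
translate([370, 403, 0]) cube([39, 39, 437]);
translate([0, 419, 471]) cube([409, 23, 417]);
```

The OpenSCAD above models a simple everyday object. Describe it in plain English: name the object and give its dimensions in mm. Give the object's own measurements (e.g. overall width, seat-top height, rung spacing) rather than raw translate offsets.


A chair. The seat is a 409×442×34 mm slab with its top at z = 471 mm, on four 39×39 mm corner legs (flush with the seat edges, standing on z = 0). A flat backrest 23 mm thick, 417 mm tall, spans the full seat width and rises from the seat top along its +y edge, rear face flush with the rear of the seat.


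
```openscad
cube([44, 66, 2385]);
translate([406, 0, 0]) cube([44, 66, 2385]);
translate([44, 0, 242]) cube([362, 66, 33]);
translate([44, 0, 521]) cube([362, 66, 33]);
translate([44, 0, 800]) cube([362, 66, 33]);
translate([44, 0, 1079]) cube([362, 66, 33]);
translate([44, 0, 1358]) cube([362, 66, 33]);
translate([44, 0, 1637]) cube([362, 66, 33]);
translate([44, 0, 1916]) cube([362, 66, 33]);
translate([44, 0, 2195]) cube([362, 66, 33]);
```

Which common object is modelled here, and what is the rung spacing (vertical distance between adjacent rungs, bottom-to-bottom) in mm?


A ladder. The rung spacing is 279 mm.

Two tall 44×66 posts with 8 short bars between them — a ladder. Adjacent rungs sit at z = 242 and z = 521, so the spacing is 521 − 242 = 279 mm.
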